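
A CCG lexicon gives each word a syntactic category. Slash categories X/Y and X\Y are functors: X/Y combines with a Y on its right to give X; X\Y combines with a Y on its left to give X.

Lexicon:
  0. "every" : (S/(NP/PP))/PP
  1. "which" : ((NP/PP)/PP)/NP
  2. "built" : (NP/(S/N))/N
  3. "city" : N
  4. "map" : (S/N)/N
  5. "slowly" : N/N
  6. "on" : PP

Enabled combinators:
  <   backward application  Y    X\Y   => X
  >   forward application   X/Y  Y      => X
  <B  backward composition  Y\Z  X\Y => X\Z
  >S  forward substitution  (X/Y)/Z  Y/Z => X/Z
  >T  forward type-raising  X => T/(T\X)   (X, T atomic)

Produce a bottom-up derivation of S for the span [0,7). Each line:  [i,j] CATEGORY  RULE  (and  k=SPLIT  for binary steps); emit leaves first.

[0,7] S   >
  [0,6] S/PP   >S
    [0,1] "every" : (S/(NP/PP))/PP
    [1,6] (NP/PP)/PP   >
      [1,2] "which" : ((NP/PP)/PP)/NP
      [2,6] NP   >
        [2,4] NP/(S/N)   >
          [2,3] "built" : (NP/(S/N))/N
          [3,4] "city" : N
        [4,6] S/N   >S
          [4,5] "map" : (S/N)/N
          [5,6] "slowly" : N/N
  [6,7] "on" : PP

[0,1] (S/(NP/PP))/PP  lex  "every"
[1,2] ((NP/PP)/PP)/NP  lex  "which"
[2,3] (NP/(S/N))/N  lex  "built"
[3,4] N  lex  "city"
[2,4] NP/(S/N)  >  k=3
[4,5] (S/N)/N  lex  "map"
[5,6] N/N  lex  "slowly"
[4,6] S/N  >S  k=5
[2,6] NP  >  k=4
[1,6] (NP/PP)/PP  >  k=2
[0,6] S/PP  >S  k=1
[6,7] PP  lex  "on"
[0,7] S  >  k=6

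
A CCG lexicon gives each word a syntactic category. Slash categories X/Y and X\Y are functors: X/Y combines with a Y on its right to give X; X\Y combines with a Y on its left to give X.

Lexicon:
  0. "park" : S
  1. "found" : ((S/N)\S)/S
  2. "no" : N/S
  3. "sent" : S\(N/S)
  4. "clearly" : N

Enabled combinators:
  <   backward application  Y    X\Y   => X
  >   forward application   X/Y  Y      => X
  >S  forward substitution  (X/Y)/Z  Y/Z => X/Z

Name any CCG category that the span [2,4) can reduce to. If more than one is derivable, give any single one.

S

[0,5] S   >
  [0,4] S/N   <
    [0,1] "park" : S
    [1,4] (S/N)\S   >
      [1,2] "found" : ((S/N)\S)/S
      [2,4] S   <
        [2,3] "no" : N/S
        [3,4] "sent" : S\(N/S)
  [4,5] "clearly" : N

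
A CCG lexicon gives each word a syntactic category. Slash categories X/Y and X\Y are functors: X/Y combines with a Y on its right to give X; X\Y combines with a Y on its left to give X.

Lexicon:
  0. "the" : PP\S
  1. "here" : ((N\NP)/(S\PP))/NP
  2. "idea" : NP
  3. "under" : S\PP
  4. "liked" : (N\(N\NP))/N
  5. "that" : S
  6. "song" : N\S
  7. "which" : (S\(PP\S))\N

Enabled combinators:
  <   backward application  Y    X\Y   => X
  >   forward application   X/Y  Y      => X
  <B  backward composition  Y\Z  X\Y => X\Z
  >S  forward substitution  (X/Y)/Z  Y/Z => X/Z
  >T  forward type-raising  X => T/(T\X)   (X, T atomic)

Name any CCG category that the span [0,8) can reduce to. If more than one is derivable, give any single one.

S

[0,8] S   <
  [0,1] "the" : PP\S
  [1,8] S\(PP\S)   <
    [1,7] N   <
      [1,4] N\NP   >
        [1,3] (N\NP)/(S\PP)   >
          [1,2] "here" : ((N\NP)/(S\PP))/NP
          [2,3] "idea" : NP
        [3,4] "under" : S\PP
      [4,7] N\(N\NP)   >
        [4,5] "liked" : (N\(N\NP))/N
        [5,7] N   <
          [5,6] "that" : S
          [6,7] "song" : N\S
    [7,8] "which" : (S\(PP\S))\N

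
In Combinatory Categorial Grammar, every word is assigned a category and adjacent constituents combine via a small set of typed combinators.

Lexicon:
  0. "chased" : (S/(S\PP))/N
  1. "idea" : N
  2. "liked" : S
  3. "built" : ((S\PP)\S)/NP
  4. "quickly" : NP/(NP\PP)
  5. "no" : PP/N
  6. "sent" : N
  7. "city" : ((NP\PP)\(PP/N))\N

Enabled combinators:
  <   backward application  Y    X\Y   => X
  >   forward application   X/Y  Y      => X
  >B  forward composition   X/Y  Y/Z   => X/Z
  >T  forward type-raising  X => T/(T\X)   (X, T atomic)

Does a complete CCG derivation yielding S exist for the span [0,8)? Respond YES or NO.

YES

[0,8] S   >
  [0,2] S/(S\PP)   >
    [0,1] "chased" : (S/(S\PP))/N
    [1,2] "idea" : N
  [2,8] S\PP   <
    [2,3] "liked" : S
    [3,8] (S\PP)\S   >
      [3,4] "built" : ((S\PP)\S)/NP
      [4,8] NP   >
        [4,5] "quickly" : NP/(NP\PP)
        [5,8] NP\PP   <
          [5,6] "no" : PP/N
          [6,8] (NP\PP)\(PP/N)   <
            [6,7] "sent" : N
            [7,8] "city" : ((NP\PP)\(PP/N))\N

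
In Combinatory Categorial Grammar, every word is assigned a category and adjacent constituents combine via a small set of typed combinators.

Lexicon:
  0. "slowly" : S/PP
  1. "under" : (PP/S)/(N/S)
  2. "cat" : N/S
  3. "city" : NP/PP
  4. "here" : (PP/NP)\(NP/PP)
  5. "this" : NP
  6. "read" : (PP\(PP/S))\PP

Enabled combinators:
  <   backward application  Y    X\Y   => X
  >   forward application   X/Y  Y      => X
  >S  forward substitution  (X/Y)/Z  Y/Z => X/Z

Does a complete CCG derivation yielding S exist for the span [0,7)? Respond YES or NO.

[0,7] S   >
  [0,1] "slowly" : S/PP
  [1,7] PP   <
    [1,3] PP/S   >
      [1,2] "under" : (PP/S)/(N/S)
      [2,3] "cat" : N/S
    [3,7] PP\(PP/S)   <
      [3,6] PP   >
        [3,5] PP/NP   <
          [3,4] "city" : NP/PP
          [4,5] "here" : (PP/NP)\(NP/PP)
        [5,6] "this" : NP
      [6,7] "read" : (PP\(PP/S))\PP

YES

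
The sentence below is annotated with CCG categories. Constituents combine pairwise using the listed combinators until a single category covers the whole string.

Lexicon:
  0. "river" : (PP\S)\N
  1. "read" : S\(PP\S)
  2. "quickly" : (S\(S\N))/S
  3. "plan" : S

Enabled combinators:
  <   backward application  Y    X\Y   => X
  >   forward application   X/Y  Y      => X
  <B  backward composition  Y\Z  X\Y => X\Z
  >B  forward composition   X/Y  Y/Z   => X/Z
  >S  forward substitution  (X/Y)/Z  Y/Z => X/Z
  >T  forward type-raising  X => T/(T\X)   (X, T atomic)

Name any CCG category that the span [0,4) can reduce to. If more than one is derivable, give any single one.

[0,4] S   <
  [0,2] S\N   <B
    [0,1] "river" : (PP\S)\N
    [1,2] "read" : S\(PP\S)
  [2,4] S\(S\N)   >
    [2,3] "quickly" : (S\(S\N))/S
    [3,4] "plan" : S

S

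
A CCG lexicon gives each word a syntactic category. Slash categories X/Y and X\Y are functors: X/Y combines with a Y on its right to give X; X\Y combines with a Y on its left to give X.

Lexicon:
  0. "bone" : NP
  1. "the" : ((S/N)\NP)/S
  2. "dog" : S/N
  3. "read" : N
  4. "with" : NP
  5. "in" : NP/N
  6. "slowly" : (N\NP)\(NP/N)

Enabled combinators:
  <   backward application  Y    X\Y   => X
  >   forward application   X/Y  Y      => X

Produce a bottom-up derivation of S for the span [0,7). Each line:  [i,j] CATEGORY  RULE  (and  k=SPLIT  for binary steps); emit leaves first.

[0,7] S   >
  [0,4] S/N   <
    [0,1] "bone" : NP
    [1,4] (S/N)\NP   >
      [1,2] "the" : ((S/N)\NP)/S
      [2,4] S   >
        [2,3] "dog" : S/N
        [3,4] "read" : N
  [4,7] N   <
    [4,5] "with" : NP
    [5,7] N\NP   <
      [5,6] "in" : NP/N
      [6,7] "slowly" : (N\NP)\(NP/N)

[0,1] NP  lex  "bone"
[1,2] ((S/N)\NP)/S  lex  "the"
[2,3] S/N  lex  "dog"
[3,4] N  lex  "read"
[2,4] S  >  k=3
[1,4] (S/N)\NP  >  k=2
[0,4] S/N  <  k=1
[4,5] NP  lex  "with"
[5,6] NP/N  lex  "in"
[6,7] (N\NP)\(NP/N)  lex  "slowly"
[5,7] N\NP  <  k=6
[4,7] N  <  k=5
[0,7] S  >  k=4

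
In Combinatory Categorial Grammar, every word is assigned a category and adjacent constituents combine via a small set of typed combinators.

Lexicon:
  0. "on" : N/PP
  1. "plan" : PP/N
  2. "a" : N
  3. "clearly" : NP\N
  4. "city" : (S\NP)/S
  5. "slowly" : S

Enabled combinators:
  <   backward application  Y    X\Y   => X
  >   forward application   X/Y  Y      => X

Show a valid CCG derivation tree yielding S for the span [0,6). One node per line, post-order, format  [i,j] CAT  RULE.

[0,1] N/PP  lex  "on"
[1,2] PP/N  lex  "plan"
[2,3] N  lex  "a"
[1,3] PP  >  k=2
[0,3] N  >  k=1
[3,4] NP\N  lex  "clearly"
[0,4] NP  <  k=3
[4,5] (S\NP)/S  lex  "city"
[5,6] S  lex  "slowly"
[4,6] S\NP  >  k=5
[0,6] S  <  k=4

[0,6] S   <
  [0,4] NP   <
    [0,3] N   >
      [0,1] "on" : N/PP
      [1,3] PP   >
        [1,2] "plan" : PP/N
        [2,3] "a" : N
    [3,4] "clearly" : NP\N
  [4,6] S\NP   >
    [4,5] "city" : (S\NP)/S
    [5,6] "slowly" : S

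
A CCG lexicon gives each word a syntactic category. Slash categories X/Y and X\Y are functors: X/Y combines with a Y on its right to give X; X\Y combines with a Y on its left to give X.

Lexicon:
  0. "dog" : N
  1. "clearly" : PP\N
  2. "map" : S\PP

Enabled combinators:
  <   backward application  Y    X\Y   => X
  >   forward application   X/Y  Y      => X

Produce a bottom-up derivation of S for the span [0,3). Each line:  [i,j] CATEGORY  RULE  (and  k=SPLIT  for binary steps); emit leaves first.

[0,3] S   <
  [0,2] PP   <
    [0,1] "dog" : N
    [1,2] "clearly" : PP\N
  [2,3] "map" : S\PP

[0,1] N  lex  "dog"
[1,2] PP\N  lex  "clearly"
[0,2] PP  <  k=1
[2,3] S\PP  lex  "map"
[0,3] S  <  k=2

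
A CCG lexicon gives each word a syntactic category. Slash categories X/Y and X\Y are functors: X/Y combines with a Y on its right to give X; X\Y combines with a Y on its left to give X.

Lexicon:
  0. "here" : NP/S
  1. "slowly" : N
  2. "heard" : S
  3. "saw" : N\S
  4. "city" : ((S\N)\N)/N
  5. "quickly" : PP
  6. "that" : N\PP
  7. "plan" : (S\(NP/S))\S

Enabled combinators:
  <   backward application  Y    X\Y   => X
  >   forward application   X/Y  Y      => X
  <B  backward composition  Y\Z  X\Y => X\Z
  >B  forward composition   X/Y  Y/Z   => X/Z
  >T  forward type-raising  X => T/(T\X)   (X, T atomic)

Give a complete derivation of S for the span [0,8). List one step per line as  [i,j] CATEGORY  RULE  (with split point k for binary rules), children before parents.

[0,1] NP/S  lex  "here"
[1,2] N  lex  "slowly"
[2,3] S  lex  "heard"
[2,3] N/(N\S)  >T
[3,4] N\S  lex  "saw"
[2,4] N  >  k=3
[4,5] ((S\N)\N)/N  lex  "city"
[5,6] PP  lex  "quickly"
[5,6] N/(N\PP)  >T
[6,7] N\PP  lex  "that"
[5,7] N  >  k=6
[4,7] (S\N)\N  >  k=5
[2,7] S\N  <  k=4
[1,7] S  <  k=2
[7,8] (S\(NP/S))\S  lex  "plan"
[1,8] S\(NP/S)  <  k=7
[0,8] S  <  k=1

[0,8] S   <
  [0,1] "here" : NP/S
  [1,8] S\(NP/S)   <
    [1,7] S   <
      [1,2] "slowly" : N
      [2,7] S\N   <
        [2,4] N   >
          [2,3] N/(N\S)   >T
            [2,3] "heard" : S
          [3,4] "saw" : N\S
        [4,7] (S\N)\N   >
          [4,5] "city" : ((S\N)\N)/N
          [5,7] N   >
            [5,6] N/(N\PP)   >T
              [5,6] "quickly" : PP
            [6,7] "that" : N\PP
    [7,8] "plan" : (S\(NP/S))\S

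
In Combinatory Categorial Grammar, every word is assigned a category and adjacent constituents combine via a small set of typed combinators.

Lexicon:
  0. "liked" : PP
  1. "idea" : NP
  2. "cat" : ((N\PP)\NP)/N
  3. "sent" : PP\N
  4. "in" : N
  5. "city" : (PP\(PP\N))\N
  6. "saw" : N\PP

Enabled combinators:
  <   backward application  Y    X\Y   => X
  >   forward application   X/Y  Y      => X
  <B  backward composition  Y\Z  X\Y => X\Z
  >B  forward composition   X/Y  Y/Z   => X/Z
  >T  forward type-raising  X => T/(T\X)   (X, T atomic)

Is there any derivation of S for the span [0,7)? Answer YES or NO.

NO

PP NP ((N\PP)\NP)/N PP\N N (PP\(PP\N))\N N\PP
CKY chart[0,7] = {N, N/(N\N), NP/(NP\N), PP/(PP\N), S/(S\N)}; S ∉ chart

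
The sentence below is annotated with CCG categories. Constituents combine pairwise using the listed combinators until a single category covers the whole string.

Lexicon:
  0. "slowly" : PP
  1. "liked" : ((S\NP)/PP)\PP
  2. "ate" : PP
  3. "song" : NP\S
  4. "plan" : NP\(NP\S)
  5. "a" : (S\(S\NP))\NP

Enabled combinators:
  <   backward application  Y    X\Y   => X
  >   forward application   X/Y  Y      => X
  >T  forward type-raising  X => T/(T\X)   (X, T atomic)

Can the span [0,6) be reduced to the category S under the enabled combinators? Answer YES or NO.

YES

[0,6] S   <
  [0,3] S\NP   >
    [0,2] (S\NP)/PP   <
      [0,1] "slowly" : PP
      [1,2] "liked" : ((S\NP)/PP)\PP
    [2,3] "ate" : PP
  [3,6] S\(S\NP)   <
    [3,5] NP   <
      [3,4] "song" : NP\S
      [4,5] "plan" : NP\(NP\S)
    [5,6] "a" : (S\(S\NP))\NP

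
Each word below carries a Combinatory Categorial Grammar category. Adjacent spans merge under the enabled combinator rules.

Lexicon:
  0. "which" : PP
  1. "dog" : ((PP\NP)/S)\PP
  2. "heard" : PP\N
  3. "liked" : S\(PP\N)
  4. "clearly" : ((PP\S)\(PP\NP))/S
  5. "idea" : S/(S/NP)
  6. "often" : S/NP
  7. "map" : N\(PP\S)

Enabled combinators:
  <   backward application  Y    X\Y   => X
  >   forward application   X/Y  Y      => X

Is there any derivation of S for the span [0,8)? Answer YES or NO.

NO

PP ((PP\NP)/S)\PP PP\N S\(PP\N) ((PP\S)\(PP\NP))/S S/(S/NP) S/NP N\(PP\S)
CKY chart[0,8] = {N}; S ∉ chart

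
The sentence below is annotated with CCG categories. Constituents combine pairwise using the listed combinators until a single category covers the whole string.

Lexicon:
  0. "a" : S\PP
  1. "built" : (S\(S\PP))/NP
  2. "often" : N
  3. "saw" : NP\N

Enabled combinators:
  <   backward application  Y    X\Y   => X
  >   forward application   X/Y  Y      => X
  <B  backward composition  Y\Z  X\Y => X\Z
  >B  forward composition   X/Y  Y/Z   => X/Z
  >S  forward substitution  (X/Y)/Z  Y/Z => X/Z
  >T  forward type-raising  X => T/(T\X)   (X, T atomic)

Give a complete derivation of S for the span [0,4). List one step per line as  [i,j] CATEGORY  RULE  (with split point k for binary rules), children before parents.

[0,4] S   <
  [0,1] "a" : S\PP
  [1,4] S\(S\PP)   >
    [1,2] "built" : (S\(S\PP))/NP
    [2,4] NP   <
      [2,3] "often" : N
      [3,4] "saw" : NP\N

[0,1] S\PP  lex  "a"
[1,2] (S\(S\PP))/NP  lex  "built"
[2,3] N  lex  "often"
[3,4] NP\N  lex  "saw"
[2,4] NP  <  k=3
[1,4] S\(S\PP)  >  k=2
[0,4] S  <  k=1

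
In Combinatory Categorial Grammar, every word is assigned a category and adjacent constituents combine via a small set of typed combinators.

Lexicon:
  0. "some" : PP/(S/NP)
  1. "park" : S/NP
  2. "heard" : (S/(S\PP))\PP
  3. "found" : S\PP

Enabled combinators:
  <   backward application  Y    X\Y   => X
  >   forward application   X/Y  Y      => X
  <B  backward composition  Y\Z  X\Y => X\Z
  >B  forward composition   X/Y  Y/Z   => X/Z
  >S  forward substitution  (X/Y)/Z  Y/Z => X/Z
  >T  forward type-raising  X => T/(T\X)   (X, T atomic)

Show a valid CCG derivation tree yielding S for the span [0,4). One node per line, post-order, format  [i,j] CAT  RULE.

[0,1] PP/(S/NP)  lex  "some"
[1,2] S/NP  lex  "park"
[0,2] PP  >  k=1
[2,3] (S/(S\PP))\PP  lex  "heard"
[0,3] S/(S\PP)  <  k=2
[3,4] S\PP  lex  "found"
[0,4] S  >  k=3

[0,4] S   >
  [0,3] S/(S\PP)   <
    [0,2] PP   >
      [0,1] "some" : PP/(S/NP)
      [1,2] "park" : S/NP
    [2,3] "heard" : (S/(S\PP))\PP
  [3,4] "found" : S\PP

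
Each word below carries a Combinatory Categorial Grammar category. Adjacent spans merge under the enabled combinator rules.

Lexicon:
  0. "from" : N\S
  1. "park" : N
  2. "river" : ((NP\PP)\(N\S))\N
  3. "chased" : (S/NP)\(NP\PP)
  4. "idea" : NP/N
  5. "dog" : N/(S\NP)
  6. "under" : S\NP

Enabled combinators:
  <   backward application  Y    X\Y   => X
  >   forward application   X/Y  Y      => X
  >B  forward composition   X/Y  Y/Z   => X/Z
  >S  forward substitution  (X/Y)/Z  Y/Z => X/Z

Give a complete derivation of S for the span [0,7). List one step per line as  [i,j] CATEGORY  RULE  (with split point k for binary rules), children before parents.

[0,7] S   >
  [0,4] S/NP   <
    [0,3] NP\PP   <
      [0,1] "from" : N\S
      [1,3] (NP\PP)\(N\S)   <
        [1,2] "park" : N
        [2,3] "river" : ((NP\PP)\(N\S))\N
    [3,4] "chased" : (S/NP)\(NP\PP)
  [4,7] NP   >
    [4,5] "idea" : NP/N
    [5,7] N   >
      [5,6] "dog" : N/(S\NP)
      [6,7] "under" : S\NP

[0,1] N\S  lex  "from"
[1,2] N  lex  "park"
[2,3] ((NP\PP)\(N\S))\N  lex  "river"
[1,3] (NP\PP)\(N\S)  <  k=2
[0,3] NP\PP  <  k=1
[3,4] (S/NP)\(NP\PP)  lex  "chased"
[0,4] S/NP  <  k=3
[4,5] NP/N  lex  "idea"
[5,6] N/(S\NP)  lex  "dog"
[6,7] S\NP  lex  "under"
[5,7] N  >  k=6
[4,7] NP  >  k=5
[0,7] S  >  k=4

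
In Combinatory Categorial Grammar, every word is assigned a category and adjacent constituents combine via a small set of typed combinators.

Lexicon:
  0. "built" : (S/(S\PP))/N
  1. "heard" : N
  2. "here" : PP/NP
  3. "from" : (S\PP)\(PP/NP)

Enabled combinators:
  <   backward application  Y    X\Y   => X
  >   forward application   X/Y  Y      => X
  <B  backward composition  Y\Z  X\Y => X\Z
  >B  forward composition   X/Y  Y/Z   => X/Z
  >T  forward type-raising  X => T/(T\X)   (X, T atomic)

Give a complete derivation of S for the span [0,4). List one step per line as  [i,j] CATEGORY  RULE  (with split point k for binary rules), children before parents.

[0,4] S   >
  [0,2] S/(S\PP)   >
    [0,1] "built" : (S/(S\PP))/N
    [1,2] "heard" : N
  [2,4] S\PP   <
    [2,3] "here" : PP/NP
    [3,4] "from" : (S\PP)\(PP/NP)

[0,1] (S/(S\PP))/N  lex  "built"
[1,2] N  lex  "heard"
[0,2] S/(S\PP)  >  k=1
[2,3] PP/NP  lex  "here"
[3,4] (S\PP)\(PP/NP)  lex  "from"
[2,4] S\PP  <  k=3
[0,4] S  >  k=2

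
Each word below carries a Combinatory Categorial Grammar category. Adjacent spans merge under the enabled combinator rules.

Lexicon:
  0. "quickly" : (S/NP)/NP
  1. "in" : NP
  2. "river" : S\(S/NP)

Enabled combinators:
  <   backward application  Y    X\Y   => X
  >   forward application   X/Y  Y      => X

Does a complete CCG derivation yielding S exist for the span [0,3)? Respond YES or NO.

YES

[0,3] S   <
  [0,2] S/NP   >
    [0,1] "quickly" : (S/NP)/NP
    [1,2] "in" : NP
  [2,3] "river" : S\(S/NP)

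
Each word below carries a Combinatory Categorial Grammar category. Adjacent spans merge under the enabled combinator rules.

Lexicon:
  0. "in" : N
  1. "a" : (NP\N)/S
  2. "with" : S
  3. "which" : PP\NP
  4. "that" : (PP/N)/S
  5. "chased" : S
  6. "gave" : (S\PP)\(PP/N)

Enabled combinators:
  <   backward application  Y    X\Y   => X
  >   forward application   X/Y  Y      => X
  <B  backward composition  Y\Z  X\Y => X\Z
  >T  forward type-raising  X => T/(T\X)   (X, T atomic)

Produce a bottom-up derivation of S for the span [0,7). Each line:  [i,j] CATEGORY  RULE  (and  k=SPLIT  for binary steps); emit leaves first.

[0,1] N  lex  "in"
[0,1] PP/(PP\N)  >T
[1,2] (NP\N)/S  lex  "a"
[2,3] S  lex  "with"
[1,3] NP\N  >  k=2
[3,4] PP\NP  lex  "which"
[1,4] PP\N  <B  k=3
[0,4] PP  >  k=1
[4,5] (PP/N)/S  lex  "that"
[5,6] S  lex  "chased"
[4,6] PP/N  >  k=5
[6,7] (S\PP)\(PP/N)  lex  "gave"
[4,7] S\PP  <  k=6
[0,7] S  <  k=4

[0,7] S   <
  [0,4] PP   >
    [0,1] PP/(PP\N)   >T
      [0,1] "in" : N
    [1,4] PP\N   <B
      [1,3] NP\N   >
        [1,2] "a" : (NP\N)/S
        [2,3] "with" : S
      [3,4] "which" : PP\NP
  [4,7] S\PP   <
    [4,6] PP/N   >
      [4,5] "that" : (PP/N)/S
      [5,6] "chased" : S
    [6,7] "gave" : (S\PP)\(PP/N)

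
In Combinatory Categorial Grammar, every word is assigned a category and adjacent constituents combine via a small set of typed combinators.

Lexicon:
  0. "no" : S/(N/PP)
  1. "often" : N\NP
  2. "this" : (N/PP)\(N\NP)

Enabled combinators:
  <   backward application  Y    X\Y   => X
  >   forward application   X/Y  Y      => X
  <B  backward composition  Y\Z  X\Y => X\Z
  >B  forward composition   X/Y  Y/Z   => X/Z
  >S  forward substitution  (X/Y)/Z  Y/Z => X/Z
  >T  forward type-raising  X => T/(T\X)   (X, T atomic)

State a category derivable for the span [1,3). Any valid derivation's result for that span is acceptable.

N/PP

[0,3] S   >
  [0,1] "no" : S/(N/PP)
  [1,3] N/PP   <
    [1,2] "often" : N\NP
    [2,3] "this" : (N/PP)\(N\NP)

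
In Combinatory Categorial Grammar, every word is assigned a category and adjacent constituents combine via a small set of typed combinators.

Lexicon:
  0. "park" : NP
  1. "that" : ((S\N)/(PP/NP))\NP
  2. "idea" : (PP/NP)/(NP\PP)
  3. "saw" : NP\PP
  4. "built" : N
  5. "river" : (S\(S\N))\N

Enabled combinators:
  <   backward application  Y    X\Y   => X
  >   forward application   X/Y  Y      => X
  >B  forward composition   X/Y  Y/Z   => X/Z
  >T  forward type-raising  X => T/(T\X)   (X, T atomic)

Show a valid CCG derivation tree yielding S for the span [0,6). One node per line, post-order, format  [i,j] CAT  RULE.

[0,6] S   <
  [0,4] S\N   >
    [0,2] (S\N)/(PP/NP)   <
      [0,1] "park" : NP
      [1,2] "that" : ((S\N)/(PP/NP))\NP
    [2,4] PP/NP   >
      [2,3] "idea" : (PP/NP)/(NP\PP)
      [3,4] "saw" : NP\PP
  [4,6] S\(S\N)   <
    [4,5] "built" : N
    [5,6] "river" : (S\(S\N))\N

[0,1] NP  lex  "park"
[1,2] ((S\N)/(PP/NP))\NP  lex  "that"
[0,2] (S\N)/(PP/NP)  <  k=1
[2,3] (PP/NP)/(NP\PP)  lex  "idea"
[3,4] NP\PP  lex  "saw"
[2,4] PP/NP  >  k=3
[0,4] S\N  >  k=2
[4,5] N  lex  "built"
[5,6] (S\(S\N))\N  lex  "river"
[4,6] S\(S\N)  <  k=5
[0,6] S  <  k=4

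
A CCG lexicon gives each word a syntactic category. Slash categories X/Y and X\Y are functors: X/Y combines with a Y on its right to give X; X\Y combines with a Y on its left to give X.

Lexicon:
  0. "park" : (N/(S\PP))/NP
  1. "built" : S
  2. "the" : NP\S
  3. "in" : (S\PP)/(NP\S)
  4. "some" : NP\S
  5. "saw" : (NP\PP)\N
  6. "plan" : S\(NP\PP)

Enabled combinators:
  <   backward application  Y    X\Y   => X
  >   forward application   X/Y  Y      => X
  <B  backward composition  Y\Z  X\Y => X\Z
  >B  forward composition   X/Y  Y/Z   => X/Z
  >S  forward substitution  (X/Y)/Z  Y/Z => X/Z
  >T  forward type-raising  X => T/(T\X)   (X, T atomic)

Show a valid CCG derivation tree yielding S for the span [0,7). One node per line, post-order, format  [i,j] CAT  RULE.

[0,7] S   <
  [0,5] N   >
    [0,3] N/(S\PP)   >
      [0,1] "park" : (N/(S\PP))/NP
      [1,3] NP   <
        [1,2] "built" : S
        [2,3] "the" : NP\S
    [3,5] S\PP   >
      [3,4] "in" : (S\PP)/(NP\S)
      [4,5] "some" : NP\S
  [5,7] S\N   <B
    [5,6] "saw" : (NP\PP)\N
    [6,7] "plan" : S\(NP\PP)

[0,1] (N/(S\PP))/NP  lex  "park"
[1,2] S  lex  "built"
[2,3] NP\S  lex  "the"
[1,3] NP  <  k=2
[0,3] N/(S\PP)  >  k=1
[3,4] (S\PP)/(NP\S)  lex  "in"
[4,5] NP\S  lex  "some"
[3,5] S\PP  >  k=4
[0,5] N  >  k=3
[5,6] (NP\PP)\N  lex  "saw"
[6,7] S\(NP\PP)  lex  "plan"
[5,7] S\N  <B  k=6
[0,7] S  <  k=5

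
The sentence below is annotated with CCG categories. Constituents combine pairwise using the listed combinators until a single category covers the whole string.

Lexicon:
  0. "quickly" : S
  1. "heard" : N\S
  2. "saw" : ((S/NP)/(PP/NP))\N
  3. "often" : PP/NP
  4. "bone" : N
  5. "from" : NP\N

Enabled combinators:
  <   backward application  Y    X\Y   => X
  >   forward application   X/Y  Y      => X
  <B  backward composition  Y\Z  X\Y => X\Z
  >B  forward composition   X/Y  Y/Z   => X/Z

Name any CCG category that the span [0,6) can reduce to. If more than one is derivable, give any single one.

S

[0,6] S   >
  [0,4] S/NP   >
    [0,3] (S/NP)/(PP/NP)   <
      [0,2] N   <
        [0,1] "quickly" : S
        [1,2] "heard" : N\S
      [2,3] "saw" : ((S/NP)/(PP/NP))\N
    [3,4] "often" : PP/NP
  [4,6] NP   <
    [4,5] "bone" : N
    [5,6] "from" : NP\N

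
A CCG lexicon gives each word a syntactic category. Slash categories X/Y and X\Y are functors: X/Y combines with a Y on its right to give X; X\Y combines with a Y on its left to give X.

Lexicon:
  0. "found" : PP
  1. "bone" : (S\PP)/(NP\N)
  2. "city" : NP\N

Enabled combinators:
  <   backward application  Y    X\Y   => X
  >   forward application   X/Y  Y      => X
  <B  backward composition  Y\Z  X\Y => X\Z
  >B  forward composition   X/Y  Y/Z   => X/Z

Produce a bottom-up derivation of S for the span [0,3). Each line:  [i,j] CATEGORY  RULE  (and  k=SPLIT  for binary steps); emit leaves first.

[0,1] PP  lex  "found"
[1,2] (S\PP)/(NP\N)  lex  "bone"
[2,3] NP\N  lex  "city"
[1,3] S\PP  >  k=2
[0,3] S  <  k=1

[0,3] S   <
  [0,1] "found" : PP
  [1,3] S\PP   >
    [1,2] "bone" : (S\PP)/(NP\N)
    [2,3] "city" : NP\N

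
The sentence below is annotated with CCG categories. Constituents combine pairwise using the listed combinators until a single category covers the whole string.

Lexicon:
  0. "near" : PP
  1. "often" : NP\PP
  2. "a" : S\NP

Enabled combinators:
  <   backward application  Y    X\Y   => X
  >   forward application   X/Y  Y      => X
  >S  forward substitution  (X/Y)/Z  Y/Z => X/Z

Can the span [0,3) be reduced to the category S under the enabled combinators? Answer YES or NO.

[0,3] S   <
  [0,2] NP   <
    [0,1] "near" : PP
    [1,2] "often" : NP\PP
  [2,3] "a" : S\NP

YES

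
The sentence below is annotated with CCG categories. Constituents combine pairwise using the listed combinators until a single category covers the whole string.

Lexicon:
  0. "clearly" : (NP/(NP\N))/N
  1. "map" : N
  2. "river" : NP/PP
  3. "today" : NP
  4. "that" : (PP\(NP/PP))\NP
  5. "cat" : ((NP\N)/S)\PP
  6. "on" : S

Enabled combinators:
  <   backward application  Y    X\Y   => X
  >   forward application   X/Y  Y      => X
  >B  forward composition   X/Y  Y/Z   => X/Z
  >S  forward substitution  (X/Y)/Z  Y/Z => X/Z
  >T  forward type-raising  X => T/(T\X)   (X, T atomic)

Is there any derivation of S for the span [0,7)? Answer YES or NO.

NO

(NP/(NP\N))/N N NP/PP NP (PP\(NP/PP))\NP ((NP\N)/S)\PP S
CKY chart[0,7] = {(NP/(NP\N))/(N\NP), N/(N\NP), NP, NP/(NP\NP), NP/(S\S), PP/(PP\NP), S/(S\NP)}; S ∉ chart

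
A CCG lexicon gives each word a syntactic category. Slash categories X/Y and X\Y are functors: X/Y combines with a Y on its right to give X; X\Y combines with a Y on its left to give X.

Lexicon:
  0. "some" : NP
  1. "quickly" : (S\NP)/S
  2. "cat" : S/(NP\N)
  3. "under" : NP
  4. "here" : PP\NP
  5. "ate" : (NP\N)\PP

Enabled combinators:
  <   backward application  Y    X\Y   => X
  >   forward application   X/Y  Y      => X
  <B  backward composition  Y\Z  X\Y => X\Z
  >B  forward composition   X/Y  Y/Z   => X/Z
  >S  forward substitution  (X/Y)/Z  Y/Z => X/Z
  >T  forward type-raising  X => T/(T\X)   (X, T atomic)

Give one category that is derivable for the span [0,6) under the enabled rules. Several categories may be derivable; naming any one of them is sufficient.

[0,6] S   >
  [0,1] S/(S\NP)   >T
    [0,1] "some" : NP
  [1,6] S\NP   >
    [1,2] "quickly" : (S\NP)/S
    [2,6] S   >
      [2,3] "cat" : S/(NP\N)
      [3,6] NP\N   <
        [3,5] PP   >
          [3,4] PP/(PP\NP)   >T
            [3,4] "under" : NP
          [4,5] "here" : PP\NP
        [5,6] "ate" : (NP\N)\PP

S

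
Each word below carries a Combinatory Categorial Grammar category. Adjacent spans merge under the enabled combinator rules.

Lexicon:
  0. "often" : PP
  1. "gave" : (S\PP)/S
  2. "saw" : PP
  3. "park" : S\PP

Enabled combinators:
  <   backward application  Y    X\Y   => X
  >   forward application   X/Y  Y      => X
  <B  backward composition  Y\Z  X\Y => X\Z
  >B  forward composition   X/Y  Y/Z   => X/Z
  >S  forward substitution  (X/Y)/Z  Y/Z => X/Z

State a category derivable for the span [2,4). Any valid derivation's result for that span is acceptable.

S

[0,4] S   <
  [0,1] "often" : PP
  [1,4] S\PP   >
    [1,2] "gave" : (S\PP)/S
    [2,4] S   <
      [2,3] "saw" : PP
      [3,4] "park" : S\PP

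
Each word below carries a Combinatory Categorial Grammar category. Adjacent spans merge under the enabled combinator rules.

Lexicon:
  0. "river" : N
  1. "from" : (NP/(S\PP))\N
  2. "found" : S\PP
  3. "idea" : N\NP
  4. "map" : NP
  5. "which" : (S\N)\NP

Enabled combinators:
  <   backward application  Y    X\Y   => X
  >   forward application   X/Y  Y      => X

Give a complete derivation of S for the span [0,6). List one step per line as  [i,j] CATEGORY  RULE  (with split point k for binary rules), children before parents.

[0,6] S   <
  [0,4] N   <
    [0,3] NP   >
      [0,2] NP/(S\PP)   <
        [0,1] "river" : N
        [1,2] "from" : (NP/(S\PP))\N
      [2,3] "found" : S\PP
    [3,4] "idea" : N\NP
  [4,6] S\N   <
    [4,5] "map" : NP
    [5,6] "which" : (S\N)\NP

[0,1] N  lex  "river"
[1,2] (NP/(S\PP))\N  lex  "from"
[0,2] NP/(S\PP)  <  k=1
[2,3] S\PP  lex  "found"
[0,3] NP  >  k=2
[3,4] N\NP  lex  "idea"
[0,4] N  <  k=3
[4,5] NP  lex  "map"
[5,6] (S\N)\NP  lex  "which"
[4,6] S\N  <  k=5
[0,6] S  <  k=4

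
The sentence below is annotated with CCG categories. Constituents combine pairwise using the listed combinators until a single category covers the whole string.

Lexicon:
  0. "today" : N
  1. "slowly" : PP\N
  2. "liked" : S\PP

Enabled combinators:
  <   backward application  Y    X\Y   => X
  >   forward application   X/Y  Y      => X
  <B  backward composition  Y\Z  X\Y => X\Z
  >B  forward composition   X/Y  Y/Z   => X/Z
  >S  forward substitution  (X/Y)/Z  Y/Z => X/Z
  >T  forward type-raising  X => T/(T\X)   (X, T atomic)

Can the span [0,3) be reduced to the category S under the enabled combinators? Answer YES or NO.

[0,3] S   <
  [0,2] PP   >
    [0,1] PP/(PP\N)   >T
      [0,1] "today" : N
    [1,2] "slowly" : PP\N
  [2,3] "liked" : S\PP

YES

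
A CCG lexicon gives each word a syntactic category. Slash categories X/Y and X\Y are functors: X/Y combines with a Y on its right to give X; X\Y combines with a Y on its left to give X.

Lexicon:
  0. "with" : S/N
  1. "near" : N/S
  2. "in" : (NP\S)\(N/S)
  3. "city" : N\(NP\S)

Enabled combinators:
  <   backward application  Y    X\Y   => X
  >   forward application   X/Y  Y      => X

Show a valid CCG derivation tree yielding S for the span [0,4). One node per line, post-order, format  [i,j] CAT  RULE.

[0,4] S   >
  [0,1] "with" : S/N
  [1,4] N   <
    [1,3] NP\S   <
      [1,2] "near" : N/S
      [2,3] "in" : (NP\S)\(N/S)
    [3,4] "city" : N\(NP\S)

[0,1] S/N  lex  "with"
[1,2] N/S  lex  "near"
[2,3] (NP\S)\(N/S)  lex  "in"
[1,3] NP\S  <  k=2
[3,4] N\(NP\S)  lex  "city"
[1,4] N  <  k=3
[0,4] S  >  k=1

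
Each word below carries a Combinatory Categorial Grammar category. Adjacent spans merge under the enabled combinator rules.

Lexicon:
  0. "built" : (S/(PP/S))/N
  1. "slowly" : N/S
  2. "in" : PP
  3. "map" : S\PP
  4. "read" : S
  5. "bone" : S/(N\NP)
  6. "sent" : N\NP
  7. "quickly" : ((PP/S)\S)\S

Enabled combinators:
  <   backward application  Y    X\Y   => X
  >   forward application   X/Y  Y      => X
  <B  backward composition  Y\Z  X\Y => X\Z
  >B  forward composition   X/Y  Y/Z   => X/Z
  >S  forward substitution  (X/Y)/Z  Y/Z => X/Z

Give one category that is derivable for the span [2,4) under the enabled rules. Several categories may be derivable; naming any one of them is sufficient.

S

[0,8] S   >
  [0,4] S/(PP/S)   >
    [0,1] "built" : (S/(PP/S))/N
    [1,4] N   >
      [1,2] "slowly" : N/S
      [2,4] S   <
        [2,3] "in" : PP
        [3,4] "map" : S\PP
  [4,8] PP/S   <
    [4,5] "read" : S
    [5,8] (PP/S)\S   <
      [5,7] S   >
        [5,6] "bone" : S/(N\NP)
        [6,7] "sent" : N\NP
      [7,8] "quickly" : ((PP/S)\S)\S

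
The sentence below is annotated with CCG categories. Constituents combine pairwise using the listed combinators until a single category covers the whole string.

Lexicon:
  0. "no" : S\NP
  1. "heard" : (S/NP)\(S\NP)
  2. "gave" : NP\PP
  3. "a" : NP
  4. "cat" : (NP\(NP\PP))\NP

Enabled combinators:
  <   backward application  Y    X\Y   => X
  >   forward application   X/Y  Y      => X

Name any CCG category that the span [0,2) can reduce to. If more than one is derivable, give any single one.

[0,5] S   >
  [0,2] S/NP   <
    [0,1] "no" : S\NP
    [1,2] "heard" : (S/NP)\(S\NP)
  [2,5] NP   <
    [2,3] "gave" : NP\PP
    [3,5] NP\(NP\PP)   <
      [3,4] "a" : NP
      [4,5] "cat" : (NP\(NP\PP))\NP

S/NP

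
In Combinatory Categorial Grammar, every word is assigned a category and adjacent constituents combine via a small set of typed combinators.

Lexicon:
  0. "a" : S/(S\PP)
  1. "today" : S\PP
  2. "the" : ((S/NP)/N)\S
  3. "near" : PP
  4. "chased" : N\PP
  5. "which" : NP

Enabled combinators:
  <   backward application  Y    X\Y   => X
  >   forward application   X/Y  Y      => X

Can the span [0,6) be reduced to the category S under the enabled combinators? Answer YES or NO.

YES

[0,6] S   >
  [0,5] S/NP   >
    [0,3] (S/NP)/N   <
      [0,2] S   >
        [0,1] "a" : S/(S\PP)
        [1,2] "today" : S\PP
      [2,3] "the" : ((S/NP)/N)\S
    [3,5] N   <
      [3,4] "near" : PP
      [4,5] "chased" : N\PP
  [5,6] "which" : NP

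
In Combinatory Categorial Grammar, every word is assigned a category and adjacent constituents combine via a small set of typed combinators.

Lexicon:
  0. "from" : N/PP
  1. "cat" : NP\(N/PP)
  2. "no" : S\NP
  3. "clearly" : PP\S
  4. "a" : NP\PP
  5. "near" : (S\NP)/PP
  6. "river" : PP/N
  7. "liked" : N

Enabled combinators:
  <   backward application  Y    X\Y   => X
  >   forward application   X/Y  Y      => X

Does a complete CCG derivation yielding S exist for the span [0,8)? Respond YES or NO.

[0,8] S   <
  [0,5] NP   <
    [0,4] PP   <
      [0,3] S   <
        [0,2] NP   <
          [0,1] "from" : N/PP
          [1,2] "cat" : NP\(N/PP)
        [2,3] "no" : S\NP
      [3,4] "clearly" : PP\S
    [4,5] "a" : NP\PP
  [5,8] S\NP   >
    [5,6] "near" : (S\NP)/PP
    [6,8] PP   >
      [6,7] "river" : PP/N
      [7,8] "liked" : N

YES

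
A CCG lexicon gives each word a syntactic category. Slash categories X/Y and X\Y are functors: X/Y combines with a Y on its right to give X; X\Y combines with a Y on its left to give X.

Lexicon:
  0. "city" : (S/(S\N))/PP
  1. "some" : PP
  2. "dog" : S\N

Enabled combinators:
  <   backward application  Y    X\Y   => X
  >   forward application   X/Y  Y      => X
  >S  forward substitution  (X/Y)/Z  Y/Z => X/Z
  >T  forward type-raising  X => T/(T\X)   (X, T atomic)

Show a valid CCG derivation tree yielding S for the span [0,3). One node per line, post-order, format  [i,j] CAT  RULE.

[0,3] S   >
  [0,2] S/(S\N)   >
    [0,1] "city" : (S/(S\N))/PP
    [1,2] "some" : PP
  [2,3] "dog" : S\N

[0,1] (S/(S\N))/PP  lex  "city"
[1,2] PP  lex  "some"
[0,2] S/(S\N)  >  k=1
[2,3] S\N  lex  "dog"
[0,3] S  >  k=2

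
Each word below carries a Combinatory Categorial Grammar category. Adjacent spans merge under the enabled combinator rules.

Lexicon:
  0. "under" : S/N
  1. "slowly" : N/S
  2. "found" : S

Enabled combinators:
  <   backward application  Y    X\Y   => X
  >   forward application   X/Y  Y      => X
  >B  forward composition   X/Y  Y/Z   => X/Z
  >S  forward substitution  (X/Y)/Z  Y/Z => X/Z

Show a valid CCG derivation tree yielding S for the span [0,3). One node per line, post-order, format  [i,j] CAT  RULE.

[0,1] S/N  lex  "under"
[1,2] N/S  lex  "slowly"
[2,3] S  lex  "found"
[1,3] N  >  k=2
[0,3] S  >  k=1

[0,3] S   >
  [0,1] "under" : S/N
  [1,3] N   >
    [1,2] "slowly" : N/S
    [2,3] "found" : S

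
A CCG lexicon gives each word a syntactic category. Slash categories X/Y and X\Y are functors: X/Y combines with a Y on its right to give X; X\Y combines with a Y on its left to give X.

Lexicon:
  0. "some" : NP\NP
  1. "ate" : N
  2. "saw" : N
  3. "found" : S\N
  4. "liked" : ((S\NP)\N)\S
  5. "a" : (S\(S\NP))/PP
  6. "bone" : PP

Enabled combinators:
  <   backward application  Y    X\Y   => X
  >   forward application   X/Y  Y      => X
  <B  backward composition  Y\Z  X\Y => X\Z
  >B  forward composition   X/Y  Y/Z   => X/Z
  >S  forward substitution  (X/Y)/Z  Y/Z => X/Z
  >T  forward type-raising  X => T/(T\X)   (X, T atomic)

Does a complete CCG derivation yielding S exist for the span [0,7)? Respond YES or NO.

YES

[0,7] S   <
  [0,5] S\NP   <B
    [0,1] "some" : NP\NP
    [1,5] S\NP   <
      [1,2] "ate" : N
      [2,5] (S\NP)\N   <
        [2,4] S   <
          [2,3] "saw" : N
          [3,4] "found" : S\N
        [4,5] "liked" : ((S\NP)\N)\S
  [5,7] S\(S\NP)   >
    [5,6] "a" : (S\(S\NP))/PP
    [6,7] "bone" : PP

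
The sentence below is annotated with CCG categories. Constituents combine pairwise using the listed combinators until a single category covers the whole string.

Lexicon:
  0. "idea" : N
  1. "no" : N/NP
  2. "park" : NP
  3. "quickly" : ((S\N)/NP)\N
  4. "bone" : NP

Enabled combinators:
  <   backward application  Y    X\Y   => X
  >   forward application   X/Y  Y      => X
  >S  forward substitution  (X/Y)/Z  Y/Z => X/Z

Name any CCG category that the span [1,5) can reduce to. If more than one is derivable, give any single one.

S\N

[0,5] S   <
  [0,1] "idea" : N
  [1,5] S\N   >
    [1,4] (S\N)/NP   <
      [1,3] N   >
        [1,2] "no" : N/NP
        [2,3] "park" : NP
      [3,4] "quickly" : ((S\N)/NP)\N
    [4,5] "bone" : NP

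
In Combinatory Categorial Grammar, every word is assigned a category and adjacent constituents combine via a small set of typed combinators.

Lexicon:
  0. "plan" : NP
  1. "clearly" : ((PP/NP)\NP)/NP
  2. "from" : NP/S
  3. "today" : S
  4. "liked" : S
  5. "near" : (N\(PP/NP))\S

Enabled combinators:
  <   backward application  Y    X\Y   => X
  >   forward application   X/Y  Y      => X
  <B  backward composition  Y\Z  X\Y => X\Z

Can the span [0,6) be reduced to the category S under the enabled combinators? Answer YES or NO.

NO

NP ((PP/NP)\NP)/NP NP/S S S (N\(PP/NP))\S
CKY chart[0,6] = {N}; S ∉ chart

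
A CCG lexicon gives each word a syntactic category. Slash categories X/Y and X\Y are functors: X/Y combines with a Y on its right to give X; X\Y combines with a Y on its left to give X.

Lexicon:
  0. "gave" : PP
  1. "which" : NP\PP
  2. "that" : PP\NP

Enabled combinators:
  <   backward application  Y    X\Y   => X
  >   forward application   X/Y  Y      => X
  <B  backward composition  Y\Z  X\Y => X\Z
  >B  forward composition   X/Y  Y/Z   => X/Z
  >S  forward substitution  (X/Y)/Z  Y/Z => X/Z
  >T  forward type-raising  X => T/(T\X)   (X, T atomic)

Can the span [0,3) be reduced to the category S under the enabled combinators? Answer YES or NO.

PP NP\PP PP\NP
CKY chart[0,3] = {N/(N\PP), NP/(NP\PP), PP, PP/(PP\PP), S/(S\PP)}; S ∉ chart

NO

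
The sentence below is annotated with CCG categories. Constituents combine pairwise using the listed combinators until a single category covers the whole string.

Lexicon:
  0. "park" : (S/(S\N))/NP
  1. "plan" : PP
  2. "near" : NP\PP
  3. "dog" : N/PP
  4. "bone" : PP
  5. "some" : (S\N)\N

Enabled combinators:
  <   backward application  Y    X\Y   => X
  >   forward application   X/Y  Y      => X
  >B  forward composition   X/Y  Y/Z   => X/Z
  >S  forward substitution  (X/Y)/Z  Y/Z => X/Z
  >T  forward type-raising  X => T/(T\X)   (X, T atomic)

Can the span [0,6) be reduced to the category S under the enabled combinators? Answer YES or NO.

YES

[0,6] S   >
  [0,3] S/(S\N)   >
    [0,1] "park" : (S/(S\N))/NP
    [1,3] NP   <
      [1,2] "plan" : PP
      [2,3] "near" : NP\PP
  [3,6] S\N   <
    [3,5] N   >
      [3,4] "dog" : N/PP
      [4,5] "bone" : PP
    [5,6] "some" : (S\N)\N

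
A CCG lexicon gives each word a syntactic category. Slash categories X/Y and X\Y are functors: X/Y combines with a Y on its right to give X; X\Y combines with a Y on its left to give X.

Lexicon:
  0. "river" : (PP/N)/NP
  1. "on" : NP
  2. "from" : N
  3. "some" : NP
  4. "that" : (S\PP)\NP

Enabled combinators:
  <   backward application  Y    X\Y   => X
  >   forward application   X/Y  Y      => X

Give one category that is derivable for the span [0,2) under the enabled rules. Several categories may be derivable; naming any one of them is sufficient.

PP/N

[0,5] S   <
  [0,3] PP   >
    [0,2] PP/N   >
      [0,1] "river" : (PP/N)/NP
      [1,2] "on" : NP
    [2,3] "from" : N
  [3,5] S\PP   <
    [3,4] "some" : NP
    [4,5] "that" : (S\PP)\NP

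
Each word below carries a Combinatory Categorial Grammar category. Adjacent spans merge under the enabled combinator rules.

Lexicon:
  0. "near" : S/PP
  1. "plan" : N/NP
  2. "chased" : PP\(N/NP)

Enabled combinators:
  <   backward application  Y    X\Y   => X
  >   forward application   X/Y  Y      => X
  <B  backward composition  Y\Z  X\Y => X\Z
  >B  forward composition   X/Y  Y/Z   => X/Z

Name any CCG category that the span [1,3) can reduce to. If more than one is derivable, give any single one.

[0,3] S   >
  [0,1] "near" : S/PP
  [1,3] PP   <
    [1,2] "plan" : N/NP
    [2,3] "chased" : PP\(N/NP)

PP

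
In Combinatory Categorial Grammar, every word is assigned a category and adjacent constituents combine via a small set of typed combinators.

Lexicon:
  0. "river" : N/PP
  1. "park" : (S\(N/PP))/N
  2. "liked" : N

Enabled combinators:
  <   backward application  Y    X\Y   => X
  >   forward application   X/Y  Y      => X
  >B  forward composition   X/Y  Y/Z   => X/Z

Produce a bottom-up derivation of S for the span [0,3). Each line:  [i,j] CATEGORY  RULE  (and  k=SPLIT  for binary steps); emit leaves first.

[0,3] S   <
  [0,1] "river" : N/PP
  [1,3] S\(N/PP)   >
    [1,2] "park" : (S\(N/PP))/N
    [2,3] "liked" : N

[0,1] N/PP  lex  "river"
[1,2] (S\(N/PP))/N  lex  "park"
[2,3] N  lex  "liked"
[1,3] S\(N/PP)  >  k=2
[0,3] S  <  k=1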